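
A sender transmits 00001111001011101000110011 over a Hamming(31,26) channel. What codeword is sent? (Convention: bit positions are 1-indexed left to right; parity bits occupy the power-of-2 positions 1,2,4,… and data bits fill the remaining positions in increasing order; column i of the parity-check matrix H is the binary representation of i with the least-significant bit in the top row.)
Codeword c = d · G (mod 2), d = 00001111001011101000110011:
  c[0] = d·G[:,0] = (00001111001011101000110011)·(11011010101101010101010101) mod 2 = 0+0+0+0+1+0+1+0+0+0+1+0+0+1+0+0+0+0+0+0+0+1+0+0+0+1 mod 2 = 0
  c[1] = d·G[:,1] = (00001111001011101000110011)·(10110110011011001100110011) mod 2 = 0+0+0+0+0+1+1+0+0+0+1+0+1+1+0+0+1+0+0+0+1+1+0+0+1+1 mod 2 = 0
  c[2] = d·G[:,2] = (00001111001011101000110011)·(10000000000000000000000000) mod 2 = 0+0+0+0+0+0+0+0+0+0+0+0+0+0+0+0+0+0+0+0+0+0+0+0+0+0 mod 2 = 0
  c[3] = d·G[:,3] = (00001111001011101000110011)·(01110001111000111100001111) mod 2 = 0+0+0+0+0+0+0+1+0+0+1+0+0+0+1+0+1+0+0+0+0+0+0+0+1+1 mod 2 = 0
  c[4] = d·G[:,4] = (00001111001011101000110011)·(01000000000000000000000000) mod 2 = 0+0+0+0+0+0+0+0+0+0+0+0+0+0+0+0+0+0+0+0+0+0+0+0+0+0 mod 2 = 0
  c[5] = d·G[:,5] = (00001111001011101000110011)·(00100000000000000000000000) mod 2 = 0+0+0+0+0+0+0+0+0+0+0+0+0+0+0+0+0+0+0+0+0+0+0+0+0+0 mod 2 = 0
  c[6] = d·G[:,6] = (00001111001011101000110011)·(00010000000000000000000000) mod 2 = 0+0+0+0+0+0+0+0+0+0+0+0+0+0+0+0+0+0+0+0+0+0+0+0+0+0 mod 2 = 0
  c[7] = d·G[:,7] = (00001111001011101000110011)·(00001111111000000011111111) mod 2 = 0+0+0+0+1+1+1+1+0+0+1+0+0+0+0+0+0+0+0+0+1+1+0+0+1+1 mod 2 = 1
  c[8] = d·G[:,8] = (00001111001011101000110011)·(00001000000000000000000000) mod 2 = 0+0+0+0+1+0+0+0+0+0+0+0+0+0+0+0+0+0+0+0+0+0+0+0+0+0 mod 2 = 1
  c[9] = d·G[:,9] = (00001111001011101000110011)·(00000100000000000000000000) mod 2 = 0+0+0+0+0+1+0+0+0+0+0+0+0+0+0+0+0+0+0+0+0+0+0+0+0+0 mod 2 = 1
  c[10] = d·G[:,10] = (00001111001011101000110011)·(00000010000000000000000000) mod 2 = 0+0+0+0+0+0+1+0+0+0+0+0+0+0+0+0+0+0+0+0+0+0+0+0+0+0 mod 2 = 1
  c[11] = d·G[:,11] = (00001111001011101000110011)·(00000001000000000000000000) mod 2 = 0+0+0+0+0+0+0+1+0+0+0+0+0+0+0+0+0+0+0+0+0+0+0+0+0+0 mod 2 = 1
  c[12] = d·G[:,12] = (00001111001011101000110011)·(00000000100000000000000000) mod 2 = 0+0+0+0+0+0+0+0+0+0+0+0+0+0+0+0+0+0+0+0+0+0+0+0+0+0 mod 2 = 0
  c[13] = d·G[:,13] = (00001111001011101000110011)·(00000000010000000000000000) mod 2 = 0+0+0+0+0+0+0+0+0+0+0+0+0+0+0+0+0+0+0+0+0+0+0+0+0+0 mod 2 = 0
  c[14] = d·G[:,14] = (00001111001011101000110011)·(00000000001000000000000000) mod 2 = 0+0+0+0+0+0+0+0+0+0+1+0+0+0+0+0+0+0+0+0+0+0+0+0+0+0 mod 2 = 1
  c[15] = d·G[:,15] = (00001111001011101000110011)·(00000000000111111111111111) mod 2 = 0+0+0+0+0+0+0+0+0+0+0+0+1+1+1+0+1+0+0+0+1+1+0+0+1+1 mod 2 = 0
  c[16] = d·G[:,16] = (00001111001011101000110011)·(00000000000100000000000000) mod 2 = 0+0+0+0+0+0+0+0+0+0+0+0+0+0+0+0+0+0+0+0+0+0+0+0+0+0 mod 2 = 0
  c[17] = d·G[:,17] = (00001111001011101000110011)·(00000000000010000000000000) mod 2 = 0+0+0+0+0+0+0+0+0+0+0+0+1+0+0+0+0+0+0+0+0+0+0+0+0+0 mod 2 = 1
  c[18] = d·G[:,18] = (00001111001011101000110011)·(00000000000001000000000000) mod 2 = 0+0+0+0+0+0+0+0+0+0+0+0+0+1+0+0+0+0+0+0+0+0+0+0+0+0 mod 2 = 1
  c[19] = d·G[:,19] = (00001111001011101000110011)·(00000000000000100000000000) mod 2 = 0+0+0+0+0+0+0+0+0+0+0+0+0+0+1+0+0+0+0+0+0+0+0+0+0+0 mod 2 = 1
  c[20] = d·G[:,20] = (00001111001011101000110011)·(00000000000000010000000000) mod 2 = 0+0+0+0+0+0+0+0+0+0+0+0+0+0+0+0+0+0+0+0+0+0+0+0+0+0 mod 2 = 0
  c[21] = d·G[:,21] = (00001111001011101000110011)·(00000000000000001000000000) mod 2 = 0+0+0+0+0+0+0+0+0+0+0+0+0+0+0+0+1+0+0+0+0+0+0+0+0+0 mod 2 = 1
  c[22] = d·G[:,22] = (00001111001011101000110011)·(00000000000000000100000000) mod 2 = 0+0+0+0+0+0+0+0+0+0+0+0+0+0+0+0+0+0+0+0+0+0+0+0+0+0 mod 2 = 0
  c[23] = d·G[:,23] = (00001111001011101000110011)·(00000000000000000010000000) mod 2 = 0+0+0+0+0+0+0+0+0+0+0+0+0+0+0+0+0+0+0+0+0+0+0+0+0+0 mod 2 = 0
  c[24] = d·G[:,24] = (00001111001011101000110011)·(00000000000000000001000000) mod 2 = 0+0+0+0+0+0+0+0+0+0+0+0+0+0+0+0+0+0+0+0+0+0+0+0+0+0 mod 2 = 0
  c[25] = d·G[:,25] = (00001111001011101000110011)·(00000000000000000000100000) mod 2 = 0+0+0+0+0+0+0+0+0+0+0+0+0+0+0+0+0+0+0+0+1+0+0+0+0+0 mod 2 = 1
  c[26] = d·G[:,26] = (00001111001011101000110011)·(00000000000000000000010000) mod 2 = 0+0+0+0+0+0+0+0+0+0+0+0+0+0+0+0+0+0+0+0+0+1+0+0+0+0 mod 2 = 1
  c[27] = d·G[:,27] = (00001111001011101000110011)·(00000000000000000000001000) mod 2 = 0+0+0+0+0+0+0+0+0+0+0+0+0+0+0+0+0+0+0+0+0+0+0+0+0+0 mod 2 = 0
  c[28] = d·G[:,28] = (00001111001011101000110011)·(00000000000000000000000100) mod 2 = 0+0+0+0+0+0+0+0+0+0+0+0+0+0+0+0+0+0+0+0+0+0+0+0+0+0 mod 2 = 0
  c[29] = d·G[:,29] = (00001111001011101000110011)·(00000000000000000000000010) mod 2 = 0+0+0+0+0+0+0+0+0+0+0+0+0+0+0+0+0+0+0+0+0+0+0+0+1+0 mod 2 = 1
  c[30] = d·G[:,30] = (00001111001011101000110011)·(00000000000000000000000001) mod 2 = 0+0+0+0+0+0+0+0+0+0+0+0+0+0+0+0+0+0+0+0+0+0+0+0+0+1 mod 2 = 1
Codeword = 0000000111110010011101000110011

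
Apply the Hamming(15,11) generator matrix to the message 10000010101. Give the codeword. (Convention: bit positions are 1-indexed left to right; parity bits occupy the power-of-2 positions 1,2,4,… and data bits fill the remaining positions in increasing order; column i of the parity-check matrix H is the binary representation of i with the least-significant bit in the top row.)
Codeword c = d · G (mod 2), d = 10000010101:
  c[0] = d·G[:,0] = (10000010101)·(11011010101) mod 2 = 1+0+0+0+0+0+1+0+1+0+1 mod 2 = 0
  c[1] = d·G[:,1] = (10000010101)·(10110110011) mod 2 = 1+0+0+0+0+0+1+0+0+0+1 mod 2 = 1
  c[2] = d·G[:,2] = (10000010101)·(10000000000) mod 2 = 1+0+0+0+0+0+0+0+0+0+0 mod 2 = 1
  c[3] = d·G[:,3] = (10000010101)·(01110001111) mod 2 = 0+0+0+0+0+0+0+0+1+0+1 mod 2 = 0
  c[4] = d·G[:,4] = (10000010101)·(01000000000) mod 2 = 0+0+0+0+0+0+0+0+0+0+0 mod 2 = 0
  c[5] = d·G[:,5] = (10000010101)·(00100000000) mod 2 = 0+0+0+0+0+0+0+0+0+0+0 mod 2 = 0
  c[6] = d·G[:,6] = (10000010101)·(00010000000) mod 2 = 0+0+0+0+0+0+0+0+0+0+0 mod 2 = 0
  c[7] = d·G[:,7] = (10000010101)·(00001111111) mod 2 = 0+0+0+0+0+0+1+0+1+0+1 mod 2 = 1
  c[8] = d·G[:,8] = (10000010101)·(00001000000) mod 2 = 0+0+0+0+0+0+0+0+0+0+0 mod 2 = 0
  c[9] = d·G[:,9] = (10000010101)·(00000100000) mod 2 = 0+0+0+0+0+0+0+0+0+0+0 mod 2 = 0
  c[10] = d·G[:,10] = (10000010101)·(00000010000) mod 2 = 0+0+0+0+0+0+1+0+0+0+0 mod 2 = 1
  c[11] = d·G[:,11] = (10000010101)·(00000001000) mod 2 = 0+0+0+0+0+0+0+0+0+0+0 mod 2 = 0
  c[12] = d·G[:,12] = (10000010101)·(00000000100) mod 2 = 0+0+0+0+0+0+0+0+1+0+0 mod 2 = 1
  c[13] = d·G[:,13] = (10000010101)·(00000000010) mod 2 = 0+0+0+0+0+0+0+0+0+0+0 mod 2 = 0
  c[14] = d·G[:,14] = (10000010101)·(00000000001) mod 2 = 0+0+0+0+0+0+0+0+0+0+1 mod 2 = 1
Codeword = 011000010010101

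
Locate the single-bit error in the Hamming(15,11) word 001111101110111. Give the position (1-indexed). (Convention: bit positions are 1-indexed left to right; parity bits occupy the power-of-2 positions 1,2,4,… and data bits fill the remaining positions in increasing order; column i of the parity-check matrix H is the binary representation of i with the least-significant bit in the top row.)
Syndrome s = H · r^T (mod 2), r = 001111101110111:
  s[0] = (101010101010101)·(001111101110111) mod 2 = 0+0+1+0+1+0+1+0+1+0+1+0+1+0+1 mod 2 = 1
  s[1] = (011001100110011)·(001111101110111) mod 2 = 0+0+1+0+0+1+1+0+0+1+1+0+0+1+1 mod 2 = 1
  s[2] = (000111100001111)·(001111101110111) mod 2 = 0+0+0+1+1+1+1+0+0+0+0+0+1+1+1 mod 2 = 1
  s[3] = (000000011111111)·(001111101110111) mod 2 = 0+0+0+0+0+0+0+0+1+1+1+0+1+1+1 mod 2 = 0
Syndrome = 1110
Column i of H is the binary representation of i, so the syndrome is the binary index of the flipped bit.
Read s = 1110 with s[0] as LSB: 1·2^0 + 1·2^1 + 1·2^2 + 0·2^3 = 7.
Error is at bit position 7.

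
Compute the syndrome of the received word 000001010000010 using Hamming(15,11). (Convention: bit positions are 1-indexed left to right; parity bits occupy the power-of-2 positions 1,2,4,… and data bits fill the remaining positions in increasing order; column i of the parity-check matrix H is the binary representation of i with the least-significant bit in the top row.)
Syndrome s = H · r^T (mod 2), r = 000001010000010:
  s[0] = (101010101010101)·(000001010000010) mod 2 = 0+0+0+0+0+0+0+0+0+0+0+0+0+0+0 mod 2 = 0
  s[1] = (011001100110011)·(000001010000010) mod 2 = 0+0+0+0+0+1+0+0+0+0+0+0+0+1+0 mod 2 = 0
  s[2] = (000111100001111)·(000001010000010) mod 2 = 0+0+0+0+0+1+0+0+0+0+0+0+0+1+0 mod 2 = 0
  s[3] = (000000011111111)·(000001010000010) mod 2 = 0+0+0+0+0+0+0+1+0+0+0+0+0+1+0 mod 2 = 0
Syndrome = 0000
s = 0: no error detected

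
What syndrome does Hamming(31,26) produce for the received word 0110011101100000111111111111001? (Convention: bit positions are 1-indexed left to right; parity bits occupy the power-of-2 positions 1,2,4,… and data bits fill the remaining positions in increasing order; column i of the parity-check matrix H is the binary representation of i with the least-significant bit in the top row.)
Syndrome s = H · r^T (mod 2), r = 0110011101100000111111111111001:
  s[0] = (1010101010101010101010101010101)·(0110011101100000111111111111001) mod 2 = 0+0+1+0+0+0+1+0+0+0+1+0+0+0+0+0+1+0+1+0+1+0+1+0+1+0+1+0+0+0+1 mod 2 = 0
  s[1] = (0110011001100110011001100110011)·(0110011101100000111111111111001) mod 2 = 0+1+1+0+0+1+1+0+0+1+1+0+0+0+0+0+0+1+1+0+0+1+1+0+0+1+1+0+0+0+1 mod 2 = 1
  s[2] = (0001111000011110000111100001111)·(0110011101100000111111111111001) mod 2 = 0+0+0+0+0+1+1+0+0+0+0+0+0+0+0+0+0+0+0+1+1+1+1+0+0+0+0+1+0+0+1 mod 2 = 0
  s[3] = (0000000111111110000000011111111)·(0110011101100000111111111111001) mod 2 = 0+0+0+0+0+0+0+1+0+1+1+0+0+0+0+0+0+0+0+0+0+0+0+1+1+1+1+1+0+0+1 mod 2 = 1
  s[4] = (0000000000000001111111111111111)·(0110011101100000111111111111001) mod 2 = 0+0+0+0+0+0+0+0+0+0+0+0+0+0+0+0+1+1+1+1+1+1+1+1+1+1+1+1+0+0+1 mod 2 = 1
Syndrome = 01011
Non-zero syndrome: error at position 26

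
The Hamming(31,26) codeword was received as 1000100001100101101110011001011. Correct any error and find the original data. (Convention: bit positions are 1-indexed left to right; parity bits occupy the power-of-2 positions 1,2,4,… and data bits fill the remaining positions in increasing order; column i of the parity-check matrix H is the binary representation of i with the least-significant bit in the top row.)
Syndrome s = H · r^T (mod 2), r = 1000100001100101101110011001011:
  s[0] = (1010101010101010101010101010101)·(1000100001100101101110011001011) mod 2 = 1+0+0+0+1+0+0+0+0+0+1+0+0+0+0+0+1+0+1+0+1+0+0+0+1+0+0+0+0+0+1 mod 2 = 0
  s[1] = (0110011001100110011001100110011)·(1000100001100101101110011001011) mod 2 = 0+0+0+0+0+0+0+0+0+1+1+0+0+1+0+0+0+0+1+0+0+0+0+0+0+0+0+0+0+1+1 mod 2 = 0
  s[2] = (0001111000011110000111100001111)·(1000100001100101101110011001011) mod 2 = 0+0+0+0+1+0+0+0+0+0+0+0+0+1+0+0+0+0+0+1+1+0+0+0+0+0+0+1+0+1+1 mod 2 = 1
  s[3] = (0000000111111110000000011111111)·(1000100001100101101110011001011) mod 2 = 0+0+0+0+0+0+0+0+0+1+1+0+0+1+0+0+0+0+0+0+0+0+0+1+1+0+0+1+0+1+1 mod 2 = 0
  s[4] = (0000000000000001111111111111111)·(1000100001100101101110011001011) mod 2 = 0+0+0+0+0+0+0+0+0+0+0+0+0+0+0+1+1+0+1+1+1+0+0+1+1+0+0+1+0+1+1 mod 2 = 0
Syndrome = 00100
Column 4 of H equals this syndrome → error at bit 4 (1-indexed).
Flip bit 4: 1000100001100101101110011001011 → 1001100001100101101110011001011
Extract data bits at positions {3,5,6,7,9,10,11,12,13,14,15,17,18,19,20,21,22,23,24,25,26,27,28,29,30,31}: 01000110010101110011001011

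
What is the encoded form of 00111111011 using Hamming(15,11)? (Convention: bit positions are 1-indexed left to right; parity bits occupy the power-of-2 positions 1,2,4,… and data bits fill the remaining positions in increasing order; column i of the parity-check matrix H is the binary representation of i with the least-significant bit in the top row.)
Codeword c = d · G (mod 2), d = 00111111011:
  c[0] = d·G[:,0] = (00111111011)·(11011010101) mod 2 = 0+0+0+1+1+0+1+0+0+0+1 mod 2 = 0
  c[1] = d·G[:,1] = (00111111011)·(10110110011) mod 2 = 0+0+1+1+0+1+1+0+0+1+1 mod 2 = 0
  c[2] = d·G[:,2] = (00111111011)·(10000000000) mod 2 = 0+0+0+0+0+0+0+0+0+0+0 mod 2 = 0
  c[3] = d·G[:,3] = (00111111011)·(01110001111) mod 2 = 0+0+1+1+0+0+0+1+0+1+1 mod 2 = 1
  c[4] = d·G[:,4] = (00111111011)·(01000000000) mod 2 = 0+0+0+0+0+0+0+0+0+0+0 mod 2 = 0
  c[5] = d·G[:,5] = (00111111011)·(00100000000) mod 2 = 0+0+1+0+0+0+0+0+0+0+0 mod 2 = 1
  c[6] = d·G[:,6] = (00111111011)·(00010000000) mod 2 = 0+0+0+1+0+0+0+0+0+0+0 mod 2 = 1
  c[7] = d·G[:,7] = (00111111011)·(00001111111) mod 2 = 0+0+0+0+1+1+1+1+0+1+1 mod 2 = 0
  c[8] = d·G[:,8] = (00111111011)·(00001000000) mod 2 = 0+0+0+0+1+0+0+0+0+0+0 mod 2 = 1
  c[9] = d·G[:,9] = (00111111011)·(00000100000) mod 2 = 0+0+0+0+0+1+0+0+0+0+0 mod 2 = 1
  c[10] = d·G[:,10] = (00111111011)·(00000010000) mod 2 = 0+0+0+0+0+0+1+0+0+0+0 mod 2 = 1
  c[11] = d·G[:,11] = (00111111011)·(00000001000) mod 2 = 0+0+0+0+0+0+0+1+0+0+0 mod 2 = 1
  c[12] = d·G[:,12] = (00111111011)·(00000000100) mod 2 = 0+0+0+0+0+0+0+0+0+0+0 mod 2 = 0
  c[13] = d·G[:,13] = (00111111011)·(00000000010) mod 2 = 0+0+0+0+0+0+0+0+0+1+0 mod 2 = 1
  c[14] = d·G[:,14] = (00111111011)·(00000000001) mod 2 = 0+0+0+0+0+0+0+0+0+0+1 mod 2 = 1
Codeword = 000101101111011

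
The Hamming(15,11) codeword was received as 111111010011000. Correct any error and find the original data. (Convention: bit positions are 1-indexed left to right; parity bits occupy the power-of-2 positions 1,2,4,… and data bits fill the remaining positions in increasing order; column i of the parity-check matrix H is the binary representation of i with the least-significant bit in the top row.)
Syndrome s = H · r^T (mod 2), r = 111111010011000:
  s[0] = (101010101010101)·(111111010011000) mod 2 = 1+0+1+0+1+0+0+0+0+0+1+0+0+0+0 mod 2 = 0
  s[1] = (011001100110011)·(111111010011000) mod 2 = 0+1+1+0+0+1+0+0+0+0+1+0+0+0+0 mod 2 = 0
  s[2] = (000111100001111)·(111111010011000) mod 2 = 0+0+0+1+1+1+0+0+0+0+0+1+0+0+0 mod 2 = 0
  s[3] = (000000011111111)·(111111010011000) mod 2 = 0+0+0+0+0+0+0+1+0+0+1+1+0+0+0 mod 2 = 1
Syndrome = 0001
Column 8 of H equals this syndrome → error at bit 8 (1-indexed).
Flip bit 8: 111111010011000 → 111111000011000
Extract data bits at positions {3,5,6,7,9,10,11,12,13,14,15}: 11100011000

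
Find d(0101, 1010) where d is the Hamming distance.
XOR = 1111, count of 1s = 4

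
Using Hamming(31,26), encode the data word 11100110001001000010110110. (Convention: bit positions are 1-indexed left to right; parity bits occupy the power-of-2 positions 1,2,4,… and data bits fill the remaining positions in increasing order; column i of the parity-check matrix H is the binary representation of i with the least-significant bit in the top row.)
Codeword c = d · G (mod 2), d = 11100110001001000010110110:
  c[0] = d·G[:,0] = (11100110001001000010110110)·(11011010101101010101010101) mod 2 = 1+1+0+0+0+0+1+0+0+0+1+0+0+1+0+0+0+0+0+0+0+1+0+1+0+0 mod 2 = 1
  c[1] = d·G[:,1] = (11100110001001000010110110)·(10110110011011001100110011) mod 2 = 1+0+1+0+0+1+1+0+0+0+1+0+0+1+0+0+0+0+0+0+1+1+0+0+1+0 mod 2 = 1
  c[2] = d·G[:,2] = (11100110001001000010110110)·(10000000000000000000000000) mod 2 = 1+0+0+0+0+0+0+0+0+0+0+0+0+0+0+0+0+0+0+0+0+0+0+0+0+0 mod 2 = 1
  c[3] = d·G[:,3] = (11100110001001000010110110)·(01110001111000111100001111) mod 2 = 0+1+1+0+0+0+0+0+0+0+1+0+0+0+0+0+0+0+0+0+0+0+0+1+1+0 mod 2 = 1
  c[4] = d·G[:,4] = (11100110001001000010110110)·(01000000000000000000000000) mod 2 = 0+1+0+0+0+0+0+0+0+0+0+0+0+0+0+0+0+0+0+0+0+0+0+0+0+0 mod 2 = 1
  c[5] = d·G[:,5] = (11100110001001000010110110)·(00100000000000000000000000) mod 2 = 0+0+1+0+0+0+0+0+0+0+0+0+0+0+0+0+0+0+0+0+0+0+0+0+0+0 mod 2 = 1
  c[6] = d·G[:,6] = (11100110001001000010110110)·(00010000000000000000000000) mod 2 = 0+0+0+0+0+0+0+0+0+0+0+0+0+0+0+0+0+0+0+0+0+0+0+0+0+0 mod 2 = 0
  c[7] = d·G[:,7] = (11100110001001000010110110)·(00001111111000000011111111) mod 2 = 0+0+0+0+0+1+1+0+0+0+1+0+0+0+0+0+0+0+1+0+1+1+0+1+1+0 mod 2 = 0
  c[8] = d·G[:,8] = (11100110001001000010110110)·(00001000000000000000000000) mod 2 = 0+0+0+0+0+0+0+0+0+0+0+0+0+0+0+0+0+0+0+0+0+0+0+0+0+0 mod 2 = 0
  c[9] = d·G[:,9] = (11100110001001000010110110)·(00000100000000000000000000) mod 2 = 0+0+0+0+0+1+0+0+0+0+0+0+0+0+0+0+0+0+0+0+0+0+0+0+0+0 mod 2 = 1
  c[10] = d·G[:,10] = (11100110001001000010110110)·(00000010000000000000000000) mod 2 = 0+0+0+0+0+0+1+0+0+0+0+0+0+0+0+0+0+0+0+0+0+0+0+0+0+0 mod 2 = 1
  c[11] = d·G[:,11] = (11100110001001000010110110)·(00000001000000000000000000) mod 2 = 0+0+0+0+0+0+0+0+0+0+0+0+0+0+0+0+0+0+0+0+0+0+0+0+0+0 mod 2 = 0
  c[12] = d·G[:,12] = (11100110001001000010110110)·(00000000100000000000000000) mod 2 = 0+0+0+0+0+0+0+0+0+0+0+0+0+0+0+0+0+0+0+0+0+0+0+0+0+0 mod 2 = 0
  c[13] = d·G[:,13] = (11100110001001000010110110)·(00000000010000000000000000) mod 2 = 0+0+0+0+0+0+0+0+0+0+0+0+0+0+0+0+0+0+0+0+0+0+0+0+0+0 mod 2 = 0
  c[14] = d·G[:,14] = (11100110001001000010110110)·(00000000001000000000000000) mod 2 = 0+0+0+0+0+0+0+0+0+0+1+0+0+0+0+0+0+0+0+0+0+0+0+0+0+0 mod 2 = 1
  c[15] = d·G[:,15] = (11100110001001000010110110)·(00000000000111111111111111) mod 2 = 0+0+0+0+0+0+0+0+0+0+0+0+0+1+0+0+0+0+1+0+1+1+0+1+1+0 mod 2 = 0
  c[16] = d·G[:,16] = (11100110001001000010110110)·(00000000000100000000000000) mod 2 = 0+0+0+0+0+0+0+0+0+0+0+0+0+0+0+0+0+0+0+0+0+0+0+0+0+0 mod 2 = 0
  c[17] = d·G[:,17] = (11100110001001000010110110)·(00000000000010000000000000) mod 2 = 0+0+0+0+0+0+0+0+0+0+0+0+0+0+0+0+0+0+0+0+0+0+0+0+0+0 mod 2 = 0
  c[18] = d·G[:,18] = (11100110001001000010110110)·(00000000000001000000000000) mod 2 = 0+0+0+0+0+0+0+0+0+0+0+0+0+1+0+0+0+0+0+0+0+0+0+0+0+0 mod 2 = 1
  c[19] = d·G[:,19] = (11100110001001000010110110)·(00000000000000100000000000) mod 2 = 0+0+0+0+0+0+0+0+0+0+0+0+0+0+0+0+0+0+0+0+0+0+0+0+0+0 mod 2 = 0
  c[20] = d·G[:,20] = (11100110001001000010110110)·(00000000000000010000000000) mod 2 = 0+0+0+0+0+0+0+0+0+0+0+0+0+0+0+0+0+0+0+0+0+0+0+0+0+0 mod 2 = 0
  c[21] = d·G[:,21] = (11100110001001000010110110)·(00000000000000001000000000) mod 2 = 0+0+0+0+0+0+0+0+0+0+0+0+0+0+0+0+0+0+0+0+0+0+0+0+0+0 mod 2 = 0
  c[22] = d·G[:,22] = (11100110001001000010110110)·(00000000000000000100000000) mod 2 = 0+0+0+0+0+0+0+0+0+0+0+0+0+0+0+0+0+0+0+0+0+0+0+0+0+0 mod 2 = 0
  c[23] = d·G[:,23] = (11100110001001000010110110)·(00000000000000000010000000) mod 2 = 0+0+0+0+0+0+0+0+0+0+0+0+0+0+0+0+0+0+1+0+0+0+0+0+0+0 mod 2 = 1
  c[24] = d·G[:,24] = (11100110001001000010110110)·(00000000000000000001000000) mod 2 = 0+0+0+0+0+0+0+0+0+0+0+0+0+0+0+0+0+0+0+0+0+0+0+0+0+0 mod 2 = 0
  c[25] = d·G[:,25] = (11100110001001000010110110)·(00000000000000000000100000) mod 2 = 0+0+0+0+0+0+0+0+0+0+0+0+0+0+0+0+0+0+0+0+1+0+0+0+0+0 mod 2 = 1
  c[26] = d·G[:,26] = (11100110001001000010110110)·(00000000000000000000010000) mod 2 = 0+0+0+0+0+0+0+0+0+0+0+0+0+0+0+0+0+0+0+0+0+1+0+0+0+0 mod 2 = 1
  c[27] = d·G[:,27] = (11100110001001000010110110)·(00000000000000000000001000) mod 2 = 0+0+0+0+0+0+0+0+0+0+0+0+0+0+0+0+0+0+0+0+0+0+0+0+0+0 mod 2 = 0
  c[28] = d·G[:,28] = (11100110001001000010110110)·(00000000000000000000000100) mod 2 = 0+0+0+0+0+0+0+0+0+0+0+0+0+0+0+0+0+0+0+0+0+0+0+1+0+0 mod 2 = 1
  c[29] = d·G[:,29] = (11100110001001000010110110)·(00000000000000000000000010) mod 2 = 0+0+0+0+0+0+0+0+0+0+0+0+0+0+0+0+0+0+0+0+0+0+0+0+1+0 mod 2 = 1
  c[30] = d·G[:,30] = (11100110001001000010110110)·(00000000000000000000000001) mod 2 = 0+0+0+0+0+0+0+0+0+0+0+0+0+0+0+0+0+0+0+0+0+0+0+0+0+0 mod 2 = 0
Codeword = 1111110001100010001000010110110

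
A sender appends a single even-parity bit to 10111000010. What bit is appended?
Sum of data bits: 1+0+1+1+1+0+0+0+0+1+0 = 5.
5 mod 2 = 1, so parity bit = 1.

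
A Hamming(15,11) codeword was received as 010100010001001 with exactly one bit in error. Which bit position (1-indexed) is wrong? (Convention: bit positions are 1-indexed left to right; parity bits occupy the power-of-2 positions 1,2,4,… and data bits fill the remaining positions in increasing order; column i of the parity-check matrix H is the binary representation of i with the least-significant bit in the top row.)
Syndrome s = H · r^T (mod 2), r = 010100010001001:
  s[0] = (101010101010101)·(010100010001001) mod 2 = 0+0+0+0+0+0+0+0+0+0+0+0+0+0+1 mod 2 = 1
  s[1] = (011001100110011)·(010100010001001) mod 2 = 0+1+0+0+0+0+0+0+0+0+0+0+0+0+1 mod 2 = 0
  s[2] = (000111100001111)·(010100010001001) mod 2 = 0+0+0+1+0+0+0+0+0+0+0+1+0+0+1 mod 2 = 1
  s[3] = (000000011111111)·(010100010001001) mod 2 = 0+0+0+0+0+0+0+1+0+0+0+1+0+0+1 mod 2 = 1
Syndrome = 1011
Column i of H is the binary representation of i, so the syndrome is the binary index of the flipped bit.
Read s = 1011 with s[0] as LSB: 1·2^0 + 0·2^1 + 1·2^2 + 1·2^3 = 13.
Error is at bit position 13.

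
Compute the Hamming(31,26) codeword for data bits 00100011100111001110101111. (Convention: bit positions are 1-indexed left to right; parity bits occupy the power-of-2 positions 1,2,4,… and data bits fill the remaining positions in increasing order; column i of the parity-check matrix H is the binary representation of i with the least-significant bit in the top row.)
Codeword c = d · G (mod 2), d = 00100011100111001110101111:
  c[0] = d·G[:,0] = (00100011100111001110101111)·(11011010101101010101010101) mod 2 = 0+0+0+0+0+0+1+0+1+0+0+1+0+1+0+0+0+1+0+0+0+0+0+1+0+1 mod 2 = 1
  c[1] = d·G[:,1] = (00100011100111001110101111)·(10110110011011001100110011) mod 2 = 0+0+1+0+0+0+1+0+0+0+0+0+1+1+0+0+1+1+0+0+1+0+0+0+1+1 mod 2 = 1
  c[2] = d·G[:,2] = (00100011100111001110101111)·(10000000000000000000000000) mod 2 = 0+0+0+0+0+0+0+0+0+0+0+0+0+0+0+0+0+0+0+0+0+0+0+0+0+0 mod 2 = 0
  c[3] = d·G[:,3] = (00100011100111001110101111)·(01110001111000111100001111) mod 2 = 0+0+1+0+0+0+0+1+1+0+0+0+0+0+0+0+1+1+0+0+0+0+1+1+1+1 mod 2 = 1
  c[4] = d·G[:,4] = (00100011100111001110101111)·(01000000000000000000000000) mod 2 = 0+0+0+0+0+0+0+0+0+0+0+0+0+0+0+0+0+0+0+0+0+0+0+0+0+0 mod 2 = 0
  c[5] = d·G[:,5] = (00100011100111001110101111)·(00100000000000000000000000) mod 2 = 0+0+1+0+0+0+0+0+0+0+0+0+0+0+0+0+0+0+0+0+0+0+0+0+0+0 mod 2 = 1
  c[6] = d·G[:,6] = (00100011100111001110101111)·(00010000000000000000000000) mod 2 = 0+0+0+0+0+0+0+0+0+0+0+0+0+0+0+0+0+0+0+0+0+0+0+0+0+0 mod 2 = 0
  c[7] = d·G[:,7] = (00100011100111001110101111)·(00001111111000000011111111) mod 2 = 0+0+0+0+0+0+1+1+1+0+0+0+0+0+0+0+0+0+1+0+1+0+1+1+1+1 mod 2 = 1
  c[8] = d·G[:,8] = (00100011100111001110101111)·(00001000000000000000000000) mod 2 = 0+0+0+0+0+0+0+0+0+0+0+0+0+0+0+0+0+0+0+0+0+0+0+0+0+0 mod 2 = 0
  c[9] = d·G[:,9] = (00100011100111001110101111)·(00000100000000000000000000) mod 2 = 0+0+0+0+0+0+0+0+0+0+0+0+0+0+0+0+0+0+0+0+0+0+0+0+0+0 mod 2 = 0
  c[10] = d·G[:,10] = (00100011100111001110101111)·(00000010000000000000000000) mod 2 = 0+0+0+0+0+0+1+0+0+0+0+0+0+0+0+0+0+0+0+0+0+0+0+0+0+0 mod 2 = 1
  c[11] = d·G[:,11] = (00100011100111001110101111)·(00000001000000000000000000) mod 2 = 0+0+0+0+0+0+0+1+0+0+0+0+0+0+0+0+0+0+0+0+0+0+0+0+0+0 mod 2 = 1
  c[12] = d·G[:,12] = (00100011100111001110101111)·(00000000100000000000000000) mod 2 = 0+0+0+0+0+0+0+0+1+0+0+0+0+0+0+0+0+0+0+0+0+0+0+0+0+0 mod 2 = 1
  c[13] = d·G[:,13] = (00100011100111001110101111)·(00000000010000000000000000) mod 2 = 0+0+0+0+0+0+0+0+0+0+0+0+0+0+0+0+0+0+0+0+0+0+0+0+0+0 mod 2 = 0
  c[14] = d·G[:,14] = (00100011100111001110101111)·(00000000001000000000000000) mod 2 = 0+0+0+0+0+0+0+0+0+0+0+0+0+0+0+0+0+0+0+0+0+0+0+0+0+0 mod 2 = 0
  c[15] = d·G[:,15] = (00100011100111001110101111)·(00000000000111111111111111) mod 2 = 0+0+0+0+0+0+0+0+0+0+0+1+1+1+0+0+1+1+1+0+1+0+1+1+1+1 mod 2 = 1
  c[16] = d·G[:,16] = (00100011100111001110101111)·(00000000000100000000000000) mod 2 = 0+0+0+0+0+0+0+0+0+0+0+1+0+0+0+0+0+0+0+0+0+0+0+0+0+0 mod 2 = 1
  c[17] = d·G[:,17] = (00100011100111001110101111)·(00000000000010000000000000) mod 2 = 0+0+0+0+0+0+0+0+0+0+0+0+1+0+0+0+0+0+0+0+0+0+0+0+0+0 mod 2 = 1
  c[18] = d·G[:,18] = (00100011100111001110101111)·(00000000000001000000000000) mod 2 = 0+0+0+0+0+0+0+0+0+0+0+0+0+1+0+0+0+0+0+0+0+0+0+0+0+0 mod 2 = 1
  c[19] = d·G[:,19] = (00100011100111001110101111)·(00000000000000100000000000) mod 2 = 0+0+0+0+0+0+0+0+0+0+0+0+0+0+0+0+0+0+0+0+0+0+0+0+0+0 mod 2 = 0
  c[20] = d·G[:,20] = (00100011100111001110101111)·(00000000000000010000000000) mod 2 = 0+0+0+0+0+0+0+0+0+0+0+0+0+0+0+0+0+0+0+0+0+0+0+0+0+0 mod 2 = 0
  c[21] = d·G[:,21] = (00100011100111001110101111)·(00000000000000001000000000) mod 2 = 0+0+0+0+0+0+0+0+0+0+0+0+0+0+0+0+1+0+0+0+0+0+0+0+0+0 mod 2 = 1
  c[22] = d·G[:,22] = (00100011100111001110101111)·(00000000000000000100000000) mod 2 = 0+0+0+0+0+0+0+0+0+0+0+0+0+0+0+0+0+1+0+0+0+0+0+0+0+0 mod 2 = 1
  c[23] = d·G[:,23] = (00100011100111001110101111)·(00000000000000000010000000) mod 2 = 0+0+0+0+0+0+0+0+0+0+0+0+0+0+0+0+0+0+1+0+0+0+0+0+0+0 mod 2 = 1
  c[24] = d·G[:,24] = (00100011100111001110101111)·(00000000000000000001000000) mod 2 = 0+0+0+0+0+0+0+0+0+0+0+0+0+0+0+0+0+0+0+0+0+0+0+0+0+0 mod 2 = 0
  c[25] = d·G[:,25] = (00100011100111001110101111)·(00000000000000000000100000) mod 2 = 0+0+0+0+0+0+0+0+0+0+0+0+0+0+0+0+0+0+0+0+1+0+0+0+0+0 mod 2 = 1
  c[26] = d·G[:,26] = (00100011100111001110101111)·(00000000000000000000010000) mod 2 = 0+0+0+0+0+0+0+0+0+0+0+0+0+0+0+0+0+0+0+0+0+0+0+0+0+0 mod 2 = 0
  c[27] = d·G[:,27] = (00100011100111001110101111)·(00000000000000000000001000) mod 2 = 0+0+0+0+0+0+0+0+0+0+0+0+0+0+0+0+0+0+0+0+0+0+1+0+0+0 mod 2 = 1
  c[28] = d·G[:,28] = (00100011100111001110101111)·(00000000000000000000000100) mod 2 = 0+0+0+0+0+0+0+0+0+0+0+0+0+0+0+0+0+0+0+0+0+0+0+1+0+0 mod 2 = 1
  c[29] = d·G[:,29] = (00100011100111001110101111)·(00000000000000000000000010) mod 2 = 0+0+0+0+0+0+0+0+0+0+0+0+0+0+0+0+0+0+0+0+0+0+0+0+1+0 mod 2 = 1
  c[30] = d·G[:,30] = (00100011100111001110101111)·(00000000000000000000000001) mod 2 = 0+0+0+0+0+0+0+0+0+0+0+0+0+0+0+0+0+0+0+0+0+0+0+0+0+1 mod 2 = 1
Codeword = 1101010100111001111001110101111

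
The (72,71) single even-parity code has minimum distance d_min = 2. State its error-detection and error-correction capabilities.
Detection only: up to d_min − 1 = 1 errors.
Correction: up to ⌊(d_min − 1)/2⌋ = ⌊1/2⌋ = 0 errors.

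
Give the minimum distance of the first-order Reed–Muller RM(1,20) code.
d_min = 524288 (RM(1,20) has length 1048576 and minimum distance 2^(m−1) = 524288).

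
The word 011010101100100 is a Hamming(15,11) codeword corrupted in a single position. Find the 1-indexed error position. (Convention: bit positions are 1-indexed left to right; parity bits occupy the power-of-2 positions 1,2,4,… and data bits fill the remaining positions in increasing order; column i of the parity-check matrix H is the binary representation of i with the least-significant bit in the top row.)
Syndrome s = H · r^T (mod 2), r = 011010101100100:
  s[0] = (101010101010101)·(011010101100100) mod 2 = 0+0+1+0+1+0+1+0+1+0+0+0+1+0+0 mod 2 = 1
  s[1] = (011001100110011)·(011010101100100) mod 2 = 0+1+1+0+0+0+1+0+0+1+0+0+0+0+0 mod 2 = 0
  s[2] = (000111100001111)·(011010101100100) mod 2 = 0+0+0+0+1+0+1+0+0+0+0+0+1+0+0 mod 2 = 1
  s[3] = (000000011111111)·(011010101100100) mod 2 = 0+0+0+0+0+0+0+0+1+1+0+0+1+0+0 mod 2 = 1
Syndrome = 1011
Column i of H is the binary representation of i, so the syndrome is the binary index of the flipped bit.
Read s = 1011 with s[0] as LSB: 1·2^0 + 0·2^1 + 1·2^2 + 1·2^3 = 13.
Error is at bit position 13.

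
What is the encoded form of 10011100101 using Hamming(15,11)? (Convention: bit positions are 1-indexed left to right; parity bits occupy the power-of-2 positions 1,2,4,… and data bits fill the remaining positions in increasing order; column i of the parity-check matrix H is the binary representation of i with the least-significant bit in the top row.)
Codeword c = d · G (mod 2), d = 10011100101:
  c[0] = d·G[:,0] = (10011100101)·(11011010101) mod 2 = 1+0+0+1+1+0+0+0+1+0+1 mod 2 = 1
  c[1] = d·G[:,1] = (10011100101)·(10110110011) mod 2 = 1+0+0+1+0+1+0+0+0+0+1 mod 2 = 0
  c[2] = d·G[:,2] = (10011100101)·(10000000000) mod 2 = 1+0+0+0+0+0+0+0+0+0+0 mod 2 = 1
  c[3] = d·G[:,3] = (10011100101)·(01110001111) mod 2 = 0+0+0+1+0+0+0+0+1+0+1 mod 2 = 1
  c[4] = d·G[:,4] = (10011100101)·(01000000000) mod 2 = 0+0+0+0+0+0+0+0+0+0+0 mod 2 = 0
  c[5] = d·G[:,5] = (10011100101)·(00100000000) mod 2 = 0+0+0+0+0+0+0+0+0+0+0 mod 2 = 0
  c[6] = d·G[:,6] = (10011100101)·(00010000000) mod 2 = 0+0+0+1+0+0+0+0+0+0+0 mod 2 = 1
  c[7] = d·G[:,7] = (10011100101)·(00001111111) mod 2 = 0+0+0+0+1+1+0+0+1+0+1 mod 2 = 0
  c[8] = d·G[:,8] = (10011100101)·(00001000000) mod 2 = 0+0+0+0+1+0+0+0+0+0+0 mod 2 = 1
  c[9] = d·G[:,9] = (10011100101)·(00000100000) mod 2 = 0+0+0+0+0+1+0+0+0+0+0 mod 2 = 1
  c[10] = d·G[:,10] = (10011100101)·(00000010000) mod 2 = 0+0+0+0+0+0+0+0+0+0+0 mod 2 = 0
  c[11] = d·G[:,11] = (10011100101)·(00000001000) mod 2 = 0+0+0+0+0+0+0+0+0+0+0 mod 2 = 0
  c[12] = d·G[:,12] = (10011100101)·(00000000100) mod 2 = 0+0+0+0+0+0+0+0+1+0+0 mod 2 = 1
  c[13] = d·G[:,13] = (10011100101)·(00000000010) mod 2 = 0+0+0+0+0+0+0+0+0+0+0 mod 2 = 0
  c[14] = d·G[:,14] = (10011100101)·(00000000001) mod 2 = 0+0+0+0+0+0+0+0+0+0+1 mod 2 = 1
Codeword = 101100101100101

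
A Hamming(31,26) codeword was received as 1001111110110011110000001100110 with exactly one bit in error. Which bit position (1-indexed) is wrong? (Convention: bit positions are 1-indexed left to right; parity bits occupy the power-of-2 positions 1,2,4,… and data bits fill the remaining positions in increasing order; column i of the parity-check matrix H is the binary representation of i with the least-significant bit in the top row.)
Syndrome s = H · r^T (mod 2), r = 1001111110110011110000001100110:
  s[0] = (1010101010101010101010101010101)·(1001111110110011110000001100110) mod 2 = 1+0+0+0+1+0+1+0+1+0+1+0+0+0+1+0+1+0+0+0+0+0+0+0+1+0+0+0+1+0+0 mod 2 = 1
  s[1] = (0110011001100110011001100110011)·(1001111110110011110000001100110) mod 2 = 0+0+0+0+0+1+1+0+0+0+1+0+0+0+1+0+0+1+0+0+0+0+0+0+0+1+0+0+0+1+0 mod 2 = 1
  s[2] = (0001111000011110000111100001111)·(1001111110110011110000001100110) mod 2 = 0+0+0+1+1+1+1+0+0+0+0+1+0+0+1+0+0+0+0+0+0+0+0+0+0+0+0+0+1+1+0 mod 2 = 0
  s[3] = (0000000111111110000000011111111)·(1001111110110011110000001100110) mod 2 = 0+0+0+0+0+0+0+1+1+0+1+1+0+0+1+0+0+0+0+0+0+0+0+0+1+1+0+0+1+1+0 mod 2 = 1
  s[4] = (0000000000000001111111111111111)·(1001111110110011110000001100110) mod 2 = 0+0+0+0+0+0+0+0+0+0+0+0+0+0+0+1+1+1+0+0+0+0+0+0+1+1+0+0+1+1+0 mod 2 = 1
Syndrome = 11011
Column i of H is the binary representation of i, so the syndrome is the binary index of the flipped bit.
Read s = 11011 with s[0] as LSB: 1·2^0 + 1·2^1 + 0·2^2 + 1·2^3 + 1·2^4 = 27.
Error is at bit position 27.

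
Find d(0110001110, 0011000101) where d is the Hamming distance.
XOR = 0101001011, count of 1s = 5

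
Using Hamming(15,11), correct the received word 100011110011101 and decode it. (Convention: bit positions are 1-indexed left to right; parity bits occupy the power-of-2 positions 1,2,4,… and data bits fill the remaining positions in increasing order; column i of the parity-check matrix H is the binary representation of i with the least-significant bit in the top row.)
Syndrome s = H · r^T (mod 2), r = 100011110011101:
  s[0] = (101010101010101)·(100011110011101) mod 2 = 1+0+0+0+1+0+1+0+0+0+1+0+1+0+1 mod 2 = 0
  s[1] = (011001100110011)·(100011110011101) mod 2 = 0+0+0+0+0+1+1+0+0+0+1+0+0+0+1 mod 2 = 0
  s[2] = (000111100001111)·(100011110011101) mod 2 = 0+0+0+0+1+1+1+0+0+0+0+1+1+0+1 mod 2 = 0
  s[3] = (000000011111111)·(100011110011101) mod 2 = 0+0+0+0+0+0+0+1+0+0+1+1+1+0+1 mod 2 = 1
Syndrome = 0001
Column 8 of H equals this syndrome → error at bit 8 (1-indexed).
Flip bit 8: 100011110011101 → 100011100011101
Extract data bits at positions {3,5,6,7,9,10,11,12,13,14,15}: 01110011101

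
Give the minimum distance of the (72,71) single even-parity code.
d_min = 2 (flipping one data bit also flips the parity bit, so the two closest codewords differ in exactly 2 positions).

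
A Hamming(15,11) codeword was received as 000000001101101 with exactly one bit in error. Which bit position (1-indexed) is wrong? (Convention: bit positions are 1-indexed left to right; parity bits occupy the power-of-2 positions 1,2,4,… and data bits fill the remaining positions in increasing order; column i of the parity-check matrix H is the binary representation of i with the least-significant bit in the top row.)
Syndrome s = H · r^T (mod 2), r = 000000001101101:
  s[0] = (101010101010101)·(000000001101101) mod 2 = 0+0+0+0+0+0+0+0+1+0+0+0+1+0+1 mod 2 = 1
  s[1] = (011001100110011)·(000000001101101) mod 2 = 0+0+0+0+0+0+0+0+0+1+0+0+0+0+1 mod 2 = 0
  s[2] = (000111100001111)·(000000001101101) mod 2 = 0+0+0+0+0+0+0+0+0+0+0+1+1+0+1 mod 2 = 1
  s[3] = (000000011111111)·(000000001101101) mod 2 = 0+0+0+0+0+0+0+0+1+1+0+1+1+0+1 mod 2 = 1
Syndrome = 1011
Column i of H is the binary representation of i, so the syndrome is the binary index of the flipped bit.
Read s = 1011 with s[0] as LSB: 1·2^0 + 0·2^1 + 1·2^2 + 1·2^3 = 13.
Error is at bit position 13.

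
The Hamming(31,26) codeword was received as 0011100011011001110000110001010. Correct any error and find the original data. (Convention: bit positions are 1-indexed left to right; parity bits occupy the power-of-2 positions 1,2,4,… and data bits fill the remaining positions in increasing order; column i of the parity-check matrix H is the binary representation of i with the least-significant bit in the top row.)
Syndrome s = H · r^T (mod 2), r = 0011100011011001110000110001010:
  s[0] = (1010101010101010101010101010101)·(0011100011011001110000110001010) mod 2 = 0+0+1+0+1+0+0+0+1+0+0+0+1+0+0+0+1+0+0+0+0+0+1+0+0+0+0+0+0+0+0 mod 2 = 0
  s[1] = (0110011001100110011001100110011)·(0011100011011001110000110001010) mod 2 = 0+0+1+0+0+0+0+0+0+1+0+0+0+0+0+0+0+1+0+0+0+0+1+0+0+0+0+0+0+1+0 mod 2 = 1
  s[2] = (0001111000011110000111100001111)·(0011100011011001110000110001010) mod 2 = 0+0+0+1+1+0+0+0+0+0+0+1+1+0+0+0+0+0+0+0+0+0+1+0+0+0+0+1+0+1+0 mod 2 = 1
  s[3] = (0000000111111110000000011111111)·(0011100011011001110000110001010) mod 2 = 0+0+0+0+0+0+0+0+1+1+0+1+1+0+0+0+0+0+0+0+0+0+0+1+0+0+0+1+0+1+0 mod 2 = 1
  s[4] = (0000000000000001111111111111111)·(0011100011011001110000110001010) mod 2 = 0+0+0+0+0+0+0+0+0+0+0+0+0+0+0+1+1+1+0+0+0+0+1+1+0+0+0+1+0+1+0 mod 2 = 1
Syndrome = 01111
Column 30 of H equals this syndrome → error at bit 30 (1-indexed).
Flip bit 30: 0011100011011001110000110001010 → 0011100011011001110000110001000
Extract data bits at positions {3,5,6,7,9,10,11,12,13,14,15,17,18,19,20,21,22,23,24,25,26,27,28,29,30,31}: 11001101100110000110001000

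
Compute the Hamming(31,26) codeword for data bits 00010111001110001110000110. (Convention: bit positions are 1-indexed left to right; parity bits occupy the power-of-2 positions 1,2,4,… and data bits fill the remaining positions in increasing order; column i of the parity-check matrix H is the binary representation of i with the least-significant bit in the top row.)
Codeword c = d · G (mod 2), d = 00010111001110001110000110:
  c[0] = d·G[:,0] = (00010111001110001110000110)·(11011010101101010101010101) mod 2 = 0+0+0+1+0+0+1+0+0+0+1+1+0+0+0+0+0+1+0+0+0+0+0+1+0+0 mod 2 = 0
  c[1] = d·G[:,1] = (00010111001110001110000110)·(10110110011011001100110011) mod 2 = 0+0+0+1+0+1+1+0+0+0+1+0+1+0+0+0+1+1+0+0+0+0+0+0+1+0 mod 2 = 0
  c[2] = d·G[:,2] = (00010111001110001110000110)·(10000000000000000000000000) mod 2 = 0+0+0+0+0+0+0+0+0+0+0+0+0+0+0+0+0+0+0+0+0+0+0+0+0+0 mod 2 = 0
  c[3] = d·G[:,3] = (00010111001110001110000110)·(01110001111000111100001111) mod 2 = 0+0+0+1+0+0+0+1+0+0+1+0+0+0+0+0+1+1+0+0+0+0+0+1+1+0 mod 2 = 1
  c[4] = d·G[:,4] = (00010111001110001110000110)·(01000000000000000000000000) mod 2 = 0+0+0+0+0+0+0+0+0+0+0+0+0+0+0+0+0+0+0+0+0+0+0+0+0+0 mod 2 = 0
  c[5] = d·G[:,5] = (00010111001110001110000110)·(00100000000000000000000000) mod 2 = 0+0+0+0+0+0+0+0+0+0+0+0+0+0+0+0+0+0+0+0+0+0+0+0+0+0 mod 2 = 0
  c[6] = d·G[:,6] = (00010111001110001110000110)·(00010000000000000000000000) mod 2 = 0+0+0+1+0+0+0+0+0+0+0+0+0+0+0+0+0+0+0+0+0+0+0+0+0+0 mod 2 = 1
  c[7] = d·G[:,7] = (00010111001110001110000110)·(00001111111000000011111111) mod 2 = 0+0+0+0+0+1+1+1+0+0+1+0+0+0+0+0+0+0+1+0+0+0+0+1+1+0 mod 2 = 1
  c[8] = d·G[:,8] = (00010111001110001110000110)·(00001000000000000000000000) mod 2 = 0+0+0+0+0+0+0+0+0+0+0+0+0+0+0+0+0+0+0+0+0+0+0+0+0+0 mod 2 = 0
  c[9] = d·G[:,9] = (00010111001110001110000110)·(00000100000000000000000000) mod 2 = 0+0+0+0+0+1+0+0+0+0+0+0+0+0+0+0+0+0+0+0+0+0+0+0+0+0 mod 2 = 1
  c[10] = d·G[:,10] = (00010111001110001110000110)·(00000010000000000000000000) mod 2 = 0+0+0+0+0+0+1+0+0+0+0+0+0+0+0+0+0+0+0+0+0+0+0+0+0+0 mod 2 = 1
  c[11] = d·G[:,11] = (00010111001110001110000110)·(00000001000000000000000000) mod 2 = 0+0+0+0+0+0+0+1+0+0+0+0+0+0+0+0+0+0+0+0+0+0+0+0+0+0 mod 2 = 1
  c[12] = d·G[:,12] = (00010111001110001110000110)·(00000000100000000000000000) mod 2 = 0+0+0+0+0+0+0+0+0+0+0+0+0+0+0+0+0+0+0+0+0+0+0+0+0+0 mod 2 = 0
  c[13] = d·G[:,13] = (00010111001110001110000110)·(00000000010000000000000000) mod 2 = 0+0+0+0+0+0+0+0+0+0+0+0+0+0+0+0+0+0+0+0+0+0+0+0+0+0 mod 2 = 0
  c[14] = d·G[:,14] = (00010111001110001110000110)·(00000000001000000000000000) mod 2 = 0+0+0+0+0+0+0+0+0+0+1+0+0+0+0+0+0+0+0+0+0+0+0+0+0+0 mod 2 = 1
  c[15] = d·G[:,15] = (00010111001110001110000110)·(00000000000111111111111111) mod 2 = 0+0+0+0+0+0+0+0+0+0+0+1+1+0+0+0+1+1+1+0+0+0+0+1+1+0 mod 2 = 1
  c[16] = d·G[:,16] = (00010111001110001110000110)·(00000000000100000000000000) mod 2 = 0+0+0+0+0+0+0+0+0+0+0+1+0+0+0+0+0+0+0+0+0+0+0+0+0+0 mod 2 = 1
  c[17] = d·G[:,17] = (00010111001110001110000110)·(00000000000010000000000000) mod 2 = 0+0+0+0+0+0+0+0+0+0+0+0+1+0+0+0+0+0+0+0+0+0+0+0+0+0 mod 2 = 1
  c[18] = d·G[:,18] = (00010111001110001110000110)·(00000000000001000000000000) mod 2 = 0+0+0+0+0+0+0+0+0+0+0+0+0+0+0+0+0+0+0+0+0+0+0+0+0+0 mod 2 = 0
  c[19] = d·G[:,19] = (00010111001110001110000110)·(00000000000000100000000000) mod 2 = 0+0+0+0+0+0+0+0+0+0+0+0+0+0+0+0+0+0+0+0+0+0+0+0+0+0 mod 2 = 0
  c[20] = d·G[:,20] = (00010111001110001110000110)·(00000000000000010000000000) mod 2 = 0+0+0+0+0+0+0+0+0+0+0+0+0+0+0+0+0+0+0+0+0+0+0+0+0+0 mod 2 = 0
  c[21] = d·G[:,21] = (00010111001110001110000110)·(00000000000000001000000000) mod 2 = 0+0+0+0+0+0+0+0+0+0+0+0+0+0+0+0+1+0+0+0+0+0+0+0+0+0 mod 2 = 1
  c[22] = d·G[:,22] = (00010111001110001110000110)·(00000000000000000100000000) mod 2 = 0+0+0+0+0+0+0+0+0+0+0+0+0+0+0+0+0+1+0+0+0+0+0+0+0+0 mod 2 = 1
  c[23] = d·G[:,23] = (00010111001110001110000110)·(00000000000000000010000000) mod 2 = 0+0+0+0+0+0+0+0+0+0+0+0+0+0+0+0+0+0+1+0+0+0+0+0+0+0 mod 2 = 1
  c[24] = d·G[:,24] = (00010111001110001110000110)·(00000000000000000001000000) mod 2 = 0+0+0+0+0+0+0+0+0+0+0+0+0+0+0+0+0+0+0+0+0+0+0+0+0+0 mod 2 = 0
  c[25] = d·G[:,25] = (00010111001110001110000110)·(00000000000000000000100000) mod 2 = 0+0+0+0+0+0+0+0+0+0+0+0+0+0+0+0+0+0+0+0+0+0+0+0+0+0 mod 2 = 0
  c[26] = d·G[:,26] = (00010111001110001110000110)·(00000000000000000000010000) mod 2 = 0+0+0+0+0+0+0+0+0+0+0+0+0+0+0+0+0+0+0+0+0+0+0+0+0+0 mod 2 = 0
  c[27] = d·G[:,27] = (00010111001110001110000110)·(00000000000000000000001000) mod 2 = 0+0+0+0+0+0+0+0+0+0+0+0+0+0+0+0+0+0+0+0+0+0+0+0+0+0 mod 2 = 0
  c[28] = d·G[:,28] = (00010111001110001110000110)·(00000000000000000000000100) mod 2 = 0+0+0+0+0+0+0+0+0+0+0+0+0+0+0+0+0+0+0+0+0+0+0+1+0+0 mod 2 = 1
  c[29] = d·G[:,29] = (00010111001110001110000110)·(00000000000000000000000010) mod 2 = 0+0+0+0+0+0+0+0+0+0+0+0+0+0+0+0+0+0+0+0+0+0+0+0+1+0 mod 2 = 1
  c[30] = d·G[:,30] = (00010111001110001110000110)·(00000000000000000000000001) mod 2 = 0+0+0+0+0+0+0+0+0+0+0+0+0+0+0+0+0+0+0+0+0+0+0+0+0+0 mod 2 = 0
Codeword = 0001001101110011110001110000110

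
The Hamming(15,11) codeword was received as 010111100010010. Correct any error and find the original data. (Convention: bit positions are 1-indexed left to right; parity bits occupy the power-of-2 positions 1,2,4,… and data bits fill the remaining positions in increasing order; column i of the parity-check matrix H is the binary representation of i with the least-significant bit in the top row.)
Syndrome s = H · r^T (mod 2), r = 010111100010010:
  s[0] = (101010101010101)·(010111100010010) mod 2 = 0+0+0+0+1+0+1+0+0+0+1+0+0+0+0 mod 2 = 1
  s[1] = (011001100110011)·(010111100010010) mod 2 = 0+1+0+0+0+1+1+0+0+0+1+0+0+1+0 mod 2 = 1
  s[2] = (000111100001111)·(010111100010010) mod 2 = 0+0+0+1+1+1+1+0+0+0+0+0+0+1+0 mod 2 = 1
  s[3] = (000000011111111)·(010111100010010) mod 2 = 0+0+0+0+0+0+0+0+0+0+1+0+0+1+0 mod 2 = 0
Syndrome = 1110
Column 7 of H equals this syndrome → error at bit 7 (1-indexed).
Flip bit 7: 010111100010010 → 010111000010010
Extract data bits at positions {3,5,6,7,9,10,11,12,13,14,15}: 01100010010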